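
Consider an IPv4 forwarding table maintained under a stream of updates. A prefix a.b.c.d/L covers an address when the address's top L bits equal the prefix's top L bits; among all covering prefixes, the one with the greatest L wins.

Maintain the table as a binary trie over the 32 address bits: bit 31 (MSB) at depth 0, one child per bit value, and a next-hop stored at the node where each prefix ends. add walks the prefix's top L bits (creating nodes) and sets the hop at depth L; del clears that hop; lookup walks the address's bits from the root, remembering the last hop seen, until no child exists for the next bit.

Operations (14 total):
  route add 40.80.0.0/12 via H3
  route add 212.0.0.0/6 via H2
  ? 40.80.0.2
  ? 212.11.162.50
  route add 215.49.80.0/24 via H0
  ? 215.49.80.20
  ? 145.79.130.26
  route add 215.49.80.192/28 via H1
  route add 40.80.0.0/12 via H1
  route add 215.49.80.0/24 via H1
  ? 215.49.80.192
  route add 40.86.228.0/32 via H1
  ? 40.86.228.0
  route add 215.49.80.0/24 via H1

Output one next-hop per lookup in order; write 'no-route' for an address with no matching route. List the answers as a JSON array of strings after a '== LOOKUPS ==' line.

Apply in order:
  add 40.80.0.0/12 -> H3 at depth 12
  add 212.0.0.0/6 -> H2 at depth 6
  Q 40.80.0.2: descend 001010000101 ; hops seen [H3] ; pick H3
  Q 212.11.162.50: descend 110101 ; hops seen [H2] ; pick H2
  add 215.49.80.0/24 -> H0 at depth 24
  Q 215.49.80.20: descend 110101110011000101010000 ; hops seen [H2,H0] ; pick H0
  Q 145.79.130.26: descend 1 ; hops seen [∅] ; pick no-route
  add 215.49.80.192/28 -> H1 at depth 28
  add 40.80.0.0/12 -> H1 at depth 12
  add 215.49.80.0/24 -> H1 at depth 24
  Q 215.49.80.192: descend 1101011100110001010100001100 ; hops seen [H2,H1,H1] ; pick H1
  add 40.86.228.0/32 -> H1 at depth 32
  Q 40.86.228.0: descend 00101000010101101110010000000000 ; hops seen [H1,H1] ; pick H1
  add 215.49.80.0/24 -> H1 at depth 24

== LOOKUPS ==
["H3","H2","H0","no-route","H1","H1"]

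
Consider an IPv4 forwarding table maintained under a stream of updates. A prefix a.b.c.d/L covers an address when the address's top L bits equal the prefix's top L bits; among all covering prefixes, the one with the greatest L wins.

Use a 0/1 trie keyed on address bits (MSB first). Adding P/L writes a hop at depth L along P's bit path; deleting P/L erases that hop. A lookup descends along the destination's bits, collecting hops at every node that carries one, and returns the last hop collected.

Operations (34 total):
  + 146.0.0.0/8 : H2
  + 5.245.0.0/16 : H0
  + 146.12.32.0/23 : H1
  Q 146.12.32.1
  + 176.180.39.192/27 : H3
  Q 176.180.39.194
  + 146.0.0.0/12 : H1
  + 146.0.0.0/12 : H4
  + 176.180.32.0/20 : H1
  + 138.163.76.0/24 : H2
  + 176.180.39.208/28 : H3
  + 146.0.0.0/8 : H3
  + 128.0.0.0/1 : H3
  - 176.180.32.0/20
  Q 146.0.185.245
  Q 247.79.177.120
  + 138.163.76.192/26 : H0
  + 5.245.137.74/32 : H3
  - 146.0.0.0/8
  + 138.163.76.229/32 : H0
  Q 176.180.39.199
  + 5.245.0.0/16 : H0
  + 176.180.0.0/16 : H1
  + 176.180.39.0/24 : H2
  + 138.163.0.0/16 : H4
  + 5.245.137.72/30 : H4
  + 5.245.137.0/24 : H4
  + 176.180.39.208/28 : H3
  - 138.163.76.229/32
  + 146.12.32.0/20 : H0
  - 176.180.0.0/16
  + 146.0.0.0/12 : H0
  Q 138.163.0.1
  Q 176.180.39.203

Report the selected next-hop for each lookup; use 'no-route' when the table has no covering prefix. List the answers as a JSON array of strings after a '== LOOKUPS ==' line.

Apply in order:
  add 146.0.0.0/8 -> H2 at depth 8
  add 5.245.0.0/16 -> H0 at depth 16
  add 146.12.32.0/23 -> H1 at depth 23
  Q 146.12.32.1: descend 10010010000011000010000 ; hops seen [H2,H1] ; pick H1
  add 176.180.39.192/27 -> H3 at depth 27
  Q 176.180.39.194: descend 101100001011010000100111110 ; hops seen [H3] ; pick H3
  add 146.0.0.0/12 -> H1 at depth 12
  add 146.0.0.0/12 -> H4 at depth 12
  add 176.180.32.0/20 -> H1 at depth 20
  add 138.163.76.0/24 -> H2 at depth 24
  add 176.180.39.208/28 -> H3 at depth 28
  add 146.0.0.0/8 -> H3 at depth 8
  add 128.0.0.0/1 -> H3 at depth 1
  del 176.180.32.0/20 (clear depth 20)
  Q 146.0.185.245: descend 100100100000 ; hops seen [H3,H3,H4] ; pick H4
  Q 247.79.177.120: descend 1 ; hops seen [H3] ; pick H3
  add 138.163.76.192/26 -> H0 at depth 26
  add 5.245.137.74/32 -> H3 at depth 32
  del 146.0.0.0/8 (clear depth 8)
  add 138.163.76.229/32 -> H0 at depth 32
  Q 176.180.39.199: descend 101100001011010000100111110 ; hops seen [H3,H3] ; pick H3
  add 5.245.0.0/16 -> H0 at depth 16
  add 176.180.0.0/16 -> H1 at depth 16
  add 176.180.39.0/24 -> H2 at depth 24
  add 138.163.0.0/16 -> H4 at depth 16
  add 5.245.137.72/30 -> H4 at depth 30
  add 5.245.137.0/24 -> H4 at depth 24
  add 176.180.39.208/28 -> H3 at depth 28
  del 138.163.76.229/32 (clear depth 32)
  add 146.12.32.0/20 -> H0 at depth 20
  del 176.180.0.0/16 (clear depth 16)
  add 146.0.0.0/12 -> H0 at depth 12
  Q 138.163.0.1: descend 10001010101000110 ; hops seen [H3,H4] ; pick H4
  Q 176.180.39.203: descend 101100001011010000100111110 ; hops seen [H3,H2,H3] ; pick H3

== LOOKUPS ==
["H1","H3","H4","H3","H3","H4","H3"]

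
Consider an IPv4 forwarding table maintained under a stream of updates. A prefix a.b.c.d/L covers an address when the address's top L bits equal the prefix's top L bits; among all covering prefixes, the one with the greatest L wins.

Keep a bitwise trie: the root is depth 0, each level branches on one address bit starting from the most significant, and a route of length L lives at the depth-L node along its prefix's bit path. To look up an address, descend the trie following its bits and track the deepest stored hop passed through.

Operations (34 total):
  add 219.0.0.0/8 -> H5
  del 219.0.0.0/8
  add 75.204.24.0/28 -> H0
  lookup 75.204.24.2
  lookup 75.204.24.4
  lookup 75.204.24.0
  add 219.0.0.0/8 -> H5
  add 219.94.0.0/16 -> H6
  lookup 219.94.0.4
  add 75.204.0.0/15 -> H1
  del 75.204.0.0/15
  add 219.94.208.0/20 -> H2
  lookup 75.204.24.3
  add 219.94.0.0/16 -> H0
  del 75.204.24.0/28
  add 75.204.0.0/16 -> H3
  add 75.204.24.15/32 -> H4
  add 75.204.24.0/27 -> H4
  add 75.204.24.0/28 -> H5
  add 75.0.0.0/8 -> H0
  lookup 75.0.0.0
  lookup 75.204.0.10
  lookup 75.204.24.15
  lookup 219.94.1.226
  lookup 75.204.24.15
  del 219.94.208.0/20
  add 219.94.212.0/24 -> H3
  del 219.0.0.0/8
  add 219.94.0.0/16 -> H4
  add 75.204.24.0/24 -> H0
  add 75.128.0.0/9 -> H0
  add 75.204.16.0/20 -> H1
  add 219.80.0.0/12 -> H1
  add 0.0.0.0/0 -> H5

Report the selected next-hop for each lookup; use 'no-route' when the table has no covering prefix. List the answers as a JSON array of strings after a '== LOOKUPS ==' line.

Trace:
  add 219.0.0.0/8 -> H5 at depth 8
  del 219.0.0.0/8 (clear depth 8)
  add 75.204.24.0/28 -> H0 at depth 28
  ? 75.204.24.2  path d0:-→d1:-→d2:-→d3:-→d4:-→d5:-→d6:-→d7:-→d8:-→d9:-→d10:-→d11:-→d12:-→d13:-→d14:-→d15:-→d16:-→d17:-→d18:-→d19:-→d20:-→d21:-→d22:-→d23:-→d24:-→d25:-→d26:-→d27:-→d28:H0  best=H0
  ? 75.204.24.4  path d0:-→d1:-→d2:-→d3:-→d4:-→d5:-→d6:-→d7:-→d8:-→d9:-→d10:-→d11:-→d12:-→d13:-→d14:-→d15:-→d16:-→d17:-→d18:-→d19:-→d20:-→d21:-→d22:-→d23:-→d24:-→d25:-→d26:-→d27:-→d28:H0  best=H0
  ? 75.204.24.0  path d0:-→d1:-→d2:-→d3:-→d4:-→d5:-→d6:-→d7:-→d8:-→d9:-→d10:-→d11:-→d12:-→d13:-→d14:-→d15:-→d16:-→d17:-→d18:-→d19:-→d20:-→d21:-→d22:-→d23:-→d24:-→d25:-→d26:-→d27:-→d28:H0  best=H0
  add 219.0.0.0/8 -> H5 at depth 8
  add 219.94.0.0/16 -> H6 at depth 16
  ? 219.94.0.4  path d0:-→d1:-→d2:-→d3:-→d4:-→d5:-→d6:-→d7:-→d8:H5→d9:-→d10:-→d11:-→d12:-→d13:-→d14:-→d15:-→d16:H6  best=H6
  add 75.204.0.0/15 -> H1 at depth 15
  del 75.204.0.0/15 (clear depth 15)
  add 219.94.208.0/20 -> H2 at depth 20
  ? 75.204.24.3  path d0:-→d1:-→d2:-→d3:-→d4:-→d5:-→d6:-→d7:-→d8:-→d9:-→d10:-→d11:-→d12:-→d13:-→d14:-→d15:-→d16:-→d17:-→d18:-→d19:-→d20:-→d21:-→d22:-→d23:-→d24:-→d25:-→d26:-→d27:-→d28:H0  best=H0
  add 219.94.0.0/16 -> H0 at depth 16
  del 75.204.24.0/28 (clear depth 28)
  add 75.204.0.0/16 -> H3 at depth 16
  add 75.204.24.15/32 -> H4 at depth 32
  add 75.204.24.0/27 -> H4 at depth 27
  add 75.204.24.0/28 -> H5 at depth 28
  add 75.0.0.0/8 -> H0 at depth 8
  ? 75.0.0.0  path d0:-→d1:-→d2:-→d3:-→d4:-→d5:-→d6:-→d7:-→d8:H0  best=H0
  ? 75.204.0.10  path d0:-→d1:-→d2:-→d3:-→d4:-→d5:-→d6:-→d7:-→d8:H0→d9:-→d10:-→d11:-→d12:-→d13:-→d14:-→d15:-→d16:H3→d17:-→d18:-→d19:-  best=H3
  ? 75.204.24.15  path d0:-→d1:-→d2:-→d3:-→d4:-→d5:-→d6:-→d7:-→d8:H0→d9:-→d10:-→d11:-→d12:-→d13:-→d14:-→d15:-→d16:H3→d17:-→d18:-→d19:-→d20:-→d21:-→d22:-→d23:-→d24:-→d25:-→d26:-→d27:H4→d28:H5→d29:-→d30:-→d31:-→d32:H4  best=H4
  ? 219.94.1.226  path d0:-→d1:-→d2:-→d3:-→d4:-→d5:-→d6:-→d7:-→d8:H5→d9:-→d10:-→d11:-→d12:-→d13:-→d14:-→d15:-→d16:H0  best=H0
  ? 75.204.24.15  path d0:-→d1:-→d2:-→d3:-→d4:-→d5:-→d6:-→d7:-→d8:H0→d9:-→d10:-→d11:-→d12:-→d13:-→d14:-→d15:-→d16:H3→d17:-→d18:-→d19:-→d20:-→d21:-→d22:-→d23:-→d24:-→d25:-→d26:-→d27:H4→d28:H5→d29:-→d30:-→d31:-→d32:H4  best=H4
  del 219.94.208.0/20 (clear depth 20)
  add 219.94.212.0/24 -> H3 at depth 24
  del 219.0.0.0/8 (clear depth 8)
  add 219.94.0.0/16 -> H4 at depth 16
  add 75.204.24.0/24 -> H0 at depth 24
  add 75.128.0.0/9 -> H0 at depth 9
  add 75.204.16.0/20 -> H1 at depth 20
  add 219.80.0.0/12 -> H1 at depth 12
  add 0.0.0.0/0 -> H5 at depth 0

== LOOKUPS ==
["H0","H0","H0","H6","H0","H0","H3","H4","H0","H4"]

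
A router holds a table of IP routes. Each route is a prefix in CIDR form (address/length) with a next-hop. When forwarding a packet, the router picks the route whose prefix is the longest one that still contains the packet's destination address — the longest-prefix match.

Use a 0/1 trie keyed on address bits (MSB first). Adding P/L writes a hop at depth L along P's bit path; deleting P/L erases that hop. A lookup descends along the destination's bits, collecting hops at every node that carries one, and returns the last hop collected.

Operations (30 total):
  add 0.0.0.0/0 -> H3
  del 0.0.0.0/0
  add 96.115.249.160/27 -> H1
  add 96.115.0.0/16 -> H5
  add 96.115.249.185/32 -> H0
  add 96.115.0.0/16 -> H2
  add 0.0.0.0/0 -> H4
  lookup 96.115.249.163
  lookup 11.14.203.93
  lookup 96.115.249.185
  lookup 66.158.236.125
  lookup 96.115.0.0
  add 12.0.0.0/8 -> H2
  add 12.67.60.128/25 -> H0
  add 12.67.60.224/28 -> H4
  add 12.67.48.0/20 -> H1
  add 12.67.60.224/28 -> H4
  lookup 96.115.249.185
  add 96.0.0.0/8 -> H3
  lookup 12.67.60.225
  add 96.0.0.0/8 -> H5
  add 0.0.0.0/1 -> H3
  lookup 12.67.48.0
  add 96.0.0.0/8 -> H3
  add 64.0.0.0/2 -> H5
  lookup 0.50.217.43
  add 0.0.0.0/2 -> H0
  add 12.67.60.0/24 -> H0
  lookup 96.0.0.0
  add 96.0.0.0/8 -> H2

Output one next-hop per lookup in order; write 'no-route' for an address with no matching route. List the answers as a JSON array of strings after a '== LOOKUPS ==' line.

Apply in order:
  add 0.0.0.0/0 -> H3 at depth 0
  - 0.0.0.0/0 clear@0
  add 96.115.249.160/27 -> H1 at depth 27
  add 96.115.0.0/16 -> H5 at depth 16
  add 96.115.249.185/32 -> H0 at depth 32
  add 96.115.0.0/16 -> H2 at depth 16
  add 0.0.0.0/0 -> H4 at depth 0
  Q 96.115.249.163: descend 011000000111001111111001101 ; hops seen [H4,H2,H1] ; pick H1
  Q 11.14.203.93: descend 0 ; hops seen [H4] ; pick H4
  Q 96.115.249.185: descend 01100000011100111111100110111001 ; hops seen [H4,H2,H1,H0] ; pick H0
  Q 66.158.236.125: descend 01 ; hops seen [H4] ; pick H4
  Q 96.115.0.0: descend 0110000001110011 ; hops seen [H4,H2] ; pick H2
  add 12.0.0.0/8 -> H2 at depth 8
  add 12.67.60.128/25 -> H0 at depth 25
  add 12.67.60.224/28 -> H4 at depth 28
  add 12.67.48.0/20 -> H1 at depth 20
  add 12.67.60.224/28 -> H4 at depth 28
  Q 96.115.249.185: descend 01100000011100111111100110111001 ; hops seen [H4,H2,H1,H0] ; pick H0
  add 96.0.0.0/8 -> H3 at depth 8
  Q 12.67.60.225: descend 0000110001000011001111001110 ; hops seen [H4,H2,H1,H0,H4] ; pick H4
  add 96.0.0.0/8 -> H5 at depth 8
  add 0.0.0.0/1 -> H3 at depth 1
  Q 12.67.48.0: descend 00001100010000110011 ; hops seen [H4,H3,H2,H1] ; pick H1
  add 96.0.0.0/8 -> H3 at depth 8
  add 64.0.0.0/2 -> H5 at depth 2
  Q 0.50.217.43: descend 0000 ; hops seen [H4,H3] ; pick H3
  add 0.0.0.0/2 -> H0 at depth 2
  add 12.67.60.0/24 -> H0 at depth 24
  Q 96.0.0.0: descend 011000000 ; hops seen [H4,H3,H5,H3] ; pick H3
  add 96.0.0.0/8 -> H2 at depth 8

== LOOKUPS ==
["H1","H4","H0","H4","H2","H0","H4","H1","H3","H3"]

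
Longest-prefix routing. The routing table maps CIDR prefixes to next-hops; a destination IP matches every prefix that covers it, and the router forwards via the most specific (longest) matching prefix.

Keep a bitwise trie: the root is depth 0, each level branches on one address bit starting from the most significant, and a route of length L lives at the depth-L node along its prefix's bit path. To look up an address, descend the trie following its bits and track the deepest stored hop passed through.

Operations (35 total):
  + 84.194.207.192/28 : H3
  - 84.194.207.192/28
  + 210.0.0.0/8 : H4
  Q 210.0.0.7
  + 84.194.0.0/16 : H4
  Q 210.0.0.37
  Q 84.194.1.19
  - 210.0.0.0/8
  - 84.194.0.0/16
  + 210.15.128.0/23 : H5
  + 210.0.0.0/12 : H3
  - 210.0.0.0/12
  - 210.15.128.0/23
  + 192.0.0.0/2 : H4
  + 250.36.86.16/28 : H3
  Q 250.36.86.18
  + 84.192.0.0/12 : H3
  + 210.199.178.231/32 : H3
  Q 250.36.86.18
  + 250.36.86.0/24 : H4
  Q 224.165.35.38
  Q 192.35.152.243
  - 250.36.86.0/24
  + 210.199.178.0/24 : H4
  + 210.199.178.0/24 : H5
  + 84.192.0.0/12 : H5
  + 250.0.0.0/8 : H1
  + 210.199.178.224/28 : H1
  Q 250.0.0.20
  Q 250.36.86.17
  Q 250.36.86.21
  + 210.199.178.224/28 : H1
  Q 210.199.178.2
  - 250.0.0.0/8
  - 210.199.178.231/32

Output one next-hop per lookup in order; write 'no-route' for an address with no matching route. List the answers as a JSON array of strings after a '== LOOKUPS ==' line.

Trace:
  + 84.194.207.192/28 (H3) depth=28
  del 84.194.207.192/28 (clear depth 28)
  + 210.0.0.0/8 (H4) depth=8
  Q 210.0.0.7: descend 11010010 ; hops seen [H4] ; pick H4
  + 84.194.0.0/16 (H4) depth=16
  Q 210.0.0.37: descend 11010010 ; hops seen [H4] ; pick H4
  Q 84.194.1.19: descend 0101010011000010 ; hops seen [H4] ; pick H4
  del 210.0.0.0/8 (clear depth 8)
  del 84.194.0.0/16 (clear depth 16)
  + 210.15.128.0/23 (H5) depth=23
  + 210.0.0.0/12 (H3) depth=12
  del 210.0.0.0/12 (clear depth 12)
  del 210.15.128.0/23 (clear depth 23)
  + 192.0.0.0/2 (H4) depth=2
  + 250.36.86.16/28 (H3) depth=28
  Q 250.36.86.18: descend 1111101000100100010101100001 ; hops seen [H4,H3] ; pick H3
  + 84.192.0.0/12 (H3) depth=12
  + 210.199.178.231/32 (H3) depth=32
  Q 250.36.86.18: descend 1111101000100100010101100001 ; hops seen [H4,H3] ; pick H3
  + 250.36.86.0/24 (H4) depth=24
  Q 224.165.35.38: descend 111 ; hops seen [H4] ; pick H4
  Q 192.35.152.243: descend 110 ; hops seen [H4] ; pick H4
  del 250.36.86.0/24 (clear depth 24)
  + 210.199.178.0/24 (H4) depth=24
  + 210.199.178.0/24 (H5) depth=24
  + 84.192.0.0/12 (H5) depth=12
  + 250.0.0.0/8 (H1) depth=8
  + 210.199.178.224/28 (H1) depth=28
  Q 250.0.0.20: descend 1111101000 ; hops seen [H4,H1] ; pick H1
  Q 250.36.86.17: descend 1111101000100100010101100001 ; hops seen [H4,H1,H3] ; pick H3
  Q 250.36.86.21: descend 1111101000100100010101100001 ; hops seen [H4,H1,H3] ; pick H3
  + 210.199.178.224/28 (H1) depth=28
  Q 210.199.178.2: descend 110100101100011110110010 ; hops seen [H4,H5] ; pick H5
  del 250.0.0.0/8 (clear depth 8)
  del 210.199.178.231/32 (clear depth 32)

== LOOKUPS ==
["H4","H4","H4","H3","H3","H4","H4","H1","H3","H3","H5"]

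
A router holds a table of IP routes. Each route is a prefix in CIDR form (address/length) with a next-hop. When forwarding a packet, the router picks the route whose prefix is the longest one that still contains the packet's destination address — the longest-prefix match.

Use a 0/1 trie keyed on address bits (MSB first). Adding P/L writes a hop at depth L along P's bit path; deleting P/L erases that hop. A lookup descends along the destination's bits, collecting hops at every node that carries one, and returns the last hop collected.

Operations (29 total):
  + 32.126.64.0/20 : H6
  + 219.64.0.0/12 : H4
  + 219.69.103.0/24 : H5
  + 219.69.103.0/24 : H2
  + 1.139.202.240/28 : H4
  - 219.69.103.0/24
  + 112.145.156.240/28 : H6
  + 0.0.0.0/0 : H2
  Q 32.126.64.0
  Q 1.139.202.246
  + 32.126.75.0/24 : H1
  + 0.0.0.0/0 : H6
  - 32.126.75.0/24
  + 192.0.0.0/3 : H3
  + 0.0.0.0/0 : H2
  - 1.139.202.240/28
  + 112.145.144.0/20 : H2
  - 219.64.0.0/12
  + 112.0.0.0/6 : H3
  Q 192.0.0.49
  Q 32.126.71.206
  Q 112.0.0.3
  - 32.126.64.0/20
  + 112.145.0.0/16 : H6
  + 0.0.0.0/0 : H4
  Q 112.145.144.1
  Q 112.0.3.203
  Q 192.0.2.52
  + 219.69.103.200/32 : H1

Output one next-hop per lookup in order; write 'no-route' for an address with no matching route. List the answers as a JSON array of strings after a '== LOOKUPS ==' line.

Trace:
  add 32.126.64.0/20 -> H6 at depth 20
  add 219.64.0.0/12 -> H4 at depth 12
  add 219.69.103.0/24 -> H5 at depth 24
  add 219.69.103.0/24 -> H2 at depth 24
  add 1.139.202.240/28 -> H4 at depth 28
  del 219.69.103.0/24 (clear depth 24)
  add 112.145.156.240/28 -> H6 at depth 28
  add 0.0.0.0/0 -> H2 at depth 0
  ? 32.126.64.0  path d0:H2→d1:-→d2:-→d3:-→d4:-→d5:-→d6:-→d7:-→d8:-→d9:-→d10:-→d11:-→d12:-→d13:-→d14:-→d15:-→d16:-→d17:-→d18:-→d19:-→d20:H6  best=H6
  ? 1.139.202.246  path d0:H2→d1:-→d2:-→d3:-→d4:-→d5:-→d6:-→d7:-→d8:-→d9:-→d10:-→d11:-→d12:-→d13:-→d14:-→d15:-→d16:-→d17:-→d18:-→d19:-→d20:-→d21:-→d22:-→d23:-→d24:-→d25:-→d26:-→d27:-→d28:H4  best=H4
  add 32.126.75.0/24 -> H1 at depth 24
  add 0.0.0.0/0 -> H6 at depth 0
  del 32.126.75.0/24 (clear depth 24)
  add 192.0.0.0/3 -> H3 at depth 3
  add 0.0.0.0/0 -> H2 at depth 0
  del 1.139.202.240/28 (clear depth 28)
  add 112.145.144.0/20 -> H2 at depth 20
  del 219.64.0.0/12 (clear depth 12)
  add 112.0.0.0/6 -> H3 at depth 6
  ? 192.0.0.49  path d0:H2→d1:-→d2:-→d3:H3  best=H3
  ? 32.126.71.206  path d0:H2→d1:-→d2:-→d3:-→d4:-→d5:-→d6:-→d7:-→d8:-→d9:-→d10:-→d11:-→d12:-→d13:-→d14:-→d15:-→d16:-→d17:-→d18:-→d19:-→d20:H6  best=H6
  ? 112.0.0.3  path d0:H2→d1:-→d2:-→d3:-→d4:-→d5:-→d6:H3→d7:-→d8:-  best=H3
  del 32.126.64.0/20 (clear depth 20)
  add 112.145.0.0/16 -> H6 at depth 16
  add 0.0.0.0/0 -> H4 at depth 0
  ? 112.145.144.1  path d0:H4→d1:-→d2:-→d3:-→d4:-→d5:-→d6:H3→d7:-→d8:-→d9:-→d10:-→d11:-→d12:-→d13:-→d14:-→d15:-→d16:H6→d17:-→d18:-→d19:-→d20:H2  best=H2
  ? 112.0.3.203  path d0:H4→d1:-→d2:-→d3:-→d4:-→d5:-→d6:H3→d7:-→d8:-  best=H3
  ? 192.0.2.52  path d0:H4→d1:-→d2:-→d3:H3  best=H3
  add 219.69.103.200/32 -> H1 at depth 32

== LOOKUPS ==
["H6","H4","H3","H6","H3","H2","H3","H3"]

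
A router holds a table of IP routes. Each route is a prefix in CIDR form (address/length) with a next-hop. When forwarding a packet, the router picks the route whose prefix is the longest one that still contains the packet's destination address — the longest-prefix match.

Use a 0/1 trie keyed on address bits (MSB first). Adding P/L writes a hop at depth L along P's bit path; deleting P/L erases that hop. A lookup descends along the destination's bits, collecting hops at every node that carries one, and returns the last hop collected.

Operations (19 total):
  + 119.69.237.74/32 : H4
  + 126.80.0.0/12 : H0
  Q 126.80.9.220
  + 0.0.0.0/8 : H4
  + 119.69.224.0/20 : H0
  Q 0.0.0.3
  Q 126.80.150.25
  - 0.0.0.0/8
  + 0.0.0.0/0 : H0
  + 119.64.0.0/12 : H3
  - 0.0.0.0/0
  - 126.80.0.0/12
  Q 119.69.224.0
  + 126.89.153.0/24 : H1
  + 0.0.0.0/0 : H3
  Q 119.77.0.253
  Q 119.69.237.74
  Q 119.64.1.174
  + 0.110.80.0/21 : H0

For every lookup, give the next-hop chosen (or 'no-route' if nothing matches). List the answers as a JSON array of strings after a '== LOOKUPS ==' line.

Trace:
  add 119.69.237.74/32 -> H4 at depth 32
  add 126.80.0.0/12 -> H0 at depth 12
  Q 126.80.9.220: descend 011111100101 ; hops seen [H0] ; pick H0
  add 0.0.0.0/8 -> H4 at depth 8
  add 119.69.224.0/20 -> H0 at depth 20
  Q 0.0.0.3: descend 00000000 ; hops seen [H4] ; pick H4
  Q 126.80.150.25: descend 011111100101 ; hops seen [H0] ; pick H0
  - 0.0.0.0/8 clear@8
  add 0.0.0.0/0 -> H0 at depth 0
  add 119.64.0.0/12 -> H3 at depth 12
  - 0.0.0.0/0 clear@0
  - 126.80.0.0/12 clear@12
  Q 119.69.224.0: descend 01110111010001011110 ; hops seen [H3,H0] ; pick H0
  add 126.89.153.0/24 -> H1 at depth 24
  add 0.0.0.0/0 -> H3 at depth 0
  Q 119.77.0.253: descend 011101110100 ; hops seen [H3,H3] ; pick H3
  Q 119.69.237.74: descend 01110111010001011110110101001010 ; hops seen [H3,H3,H0,H4] ; pick H4
  Q 119.64.1.174: descend 0111011101000 ; hops seen [H3,H3] ; pick H3
  add 0.110.80.0/21 -> H0 at depth 21

== LOOKUPS ==
["H0","H4","H0","H0","H3","H4","H3"]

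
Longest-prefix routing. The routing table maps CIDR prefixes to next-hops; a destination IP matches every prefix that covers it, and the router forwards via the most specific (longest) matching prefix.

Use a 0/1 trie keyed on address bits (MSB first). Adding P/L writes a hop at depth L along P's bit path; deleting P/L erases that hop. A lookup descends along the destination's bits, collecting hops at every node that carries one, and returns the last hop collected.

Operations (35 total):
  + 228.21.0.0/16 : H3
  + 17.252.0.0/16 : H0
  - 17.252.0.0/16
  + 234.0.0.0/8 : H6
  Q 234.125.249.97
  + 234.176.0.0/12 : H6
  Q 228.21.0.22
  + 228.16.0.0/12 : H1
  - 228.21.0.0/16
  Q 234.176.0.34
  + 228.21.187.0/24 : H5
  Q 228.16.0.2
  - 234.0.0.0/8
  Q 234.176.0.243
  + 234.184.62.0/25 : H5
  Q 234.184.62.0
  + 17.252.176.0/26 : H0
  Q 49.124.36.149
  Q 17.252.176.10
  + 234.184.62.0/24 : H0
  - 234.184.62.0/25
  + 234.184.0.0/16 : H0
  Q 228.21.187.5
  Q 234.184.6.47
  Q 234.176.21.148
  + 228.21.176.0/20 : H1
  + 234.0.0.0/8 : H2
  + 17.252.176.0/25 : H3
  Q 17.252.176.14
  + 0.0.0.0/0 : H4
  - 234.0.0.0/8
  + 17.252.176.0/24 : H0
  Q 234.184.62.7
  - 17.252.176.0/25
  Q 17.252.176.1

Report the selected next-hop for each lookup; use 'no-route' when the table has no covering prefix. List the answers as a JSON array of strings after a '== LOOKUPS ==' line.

Process each operation:
  add 228.21.0.0/16 -> H3 at depth 16
  add 17.252.0.0/16 -> H0 at depth 16
  del 17.252.0.0/16 (clear depth 16)
  add 234.0.0.0/8 -> H6 at depth 8
  lookup 234.125.249.97: bits 11101010 walk d0:-→d1:-→d2:-→d3:-→d4:-→d5:-→d6:-→d7:-→d8:H6 -> H6
  add 234.176.0.0/12 -> H6 at depth 12
  lookup 228.21.0.22: bits 1110010000010101 walk d0:-→d1:-→d2:-→d3:-→d4:-→d5:-→d6:-→d7:-→d8:-→d9:-→d10:-→d11:-→d12:-→d13:-→d14:-→d15:-→d16:H3 -> H3
  add 228.16.0.0/12 -> H1 at depth 12
  del 228.21.0.0/16 (clear depth 16)
  lookup 234.176.0.34: bits 111010101011 walk d0:-→d1:-→d2:-→d3:-→d4:-→d5:-→d6:-→d7:-→d8:H6→d9:-→d10:-→d11:-→d12:H6 -> H6
  add 228.21.187.0/24 -> H5 at depth 24
  lookup 228.16.0.2: bits 1110010000010 walk d0:-→d1:-→d2:-→d3:-→d4:-→d5:-→d6:-→d7:-→d8:-→d9:-→d10:-→d11:-→d12:H1→d13:- -> H1
  del 234.0.0.0/8 (clear depth 8)
  lookup 234.176.0.243: bits 111010101011 walk d0:-→d1:-→d2:-→d3:-→d4:-→d5:-→d6:-→d7:-→d8:-→d9:-→d10:-→d11:-→d12:H6 -> H6
  add 234.184.62.0/25 -> H5 at depth 25
  lookup 234.184.62.0: bits 1110101010111000001111100 walk d0:-→d1:-→d2:-→d3:-→d4:-→d5:-→d6:-→d7:-→d8:-→d9:-→d10:-→d11:-→d12:H6→d13:-→d14:-→d15:-→d16:-→d17:-→d18:-→d19:-→d20:-→d21:-→d22:-→d23:-→d24:-→d25:H5 -> H5
  add 17.252.176.0/26 -> H0 at depth 26
  lookup 49.124.36.149: bits 00 walk d0:-→d1:-→d2:- -> no-route
  lookup 17.252.176.10: bits 00010001111111001011000000 walk d0:-→d1:-→d2:-→d3:-→d4:-→d5:-→d6:-→d7:-→d8:-→d9:-→d10:-→d11:-→d12:-→d13:-→d14:-→d15:-→d16:-→d17:-→d18:-→d19:-→d20:-→d21:-→d22:-→d23:-→d24:-→d25:-→d26:H0 -> H0
  add 234.184.62.0/24 -> H0 at depth 24
  del 234.184.62.0/25 (clear depth 25)
  add 234.184.0.0/16 -> H0 at depth 16
  lookup 228.21.187.5: bits 111001000001010110111011 walk d0:-→d1:-→d2:-→d3:-→d4:-→d5:-→d6:-→d7:-→d8:-→d9:-→d10:-→d11:-→d12:H1→d13:-→d14:-→d15:-→d16:-→d17:-→d18:-→d19:-→d20:-→d21:-→d22:-→d23:-→d24:H5 -> H5
  lookup 234.184.6.47: bits 111010101011100000 walk d0:-→d1:-→d2:-→d3:-→d4:-→d5:-→d6:-→d7:-→d8:-→d9:-→d10:-→d11:-→d12:H6→d13:-→d14:-→d15:-→d16:H0→d17:-→d18:- -> H0
  lookup 234.176.21.148: bits 111010101011 walk d0:-→d1:-→d2:-→d3:-→d4:-→d5:-→d6:-→d7:-→d8:-→d9:-→d10:-→d11:-→d12:H6 -> H6
  add 228.21.176.0/20 -> H1 at depth 20
  add 234.0.0.0/8 -> H2 at depth 8
  add 17.252.176.0/25 -> H3 at depth 25
  lookup 17.252.176.14: bits 00010001111111001011000000 walk d0:-→d1:-→d2:-→d3:-→d4:-→d5:-→d6:-→d7:-→d8:-→d9:-→d10:-→d11:-→d12:-→d13:-→d14:-→d15:-→d16:-→d17:-→d18:-→d19:-→d20:-→d21:-→d22:-→d23:-→d24:-→d25:H3→d26:H0 -> H0
  add 0.0.0.0/0 -> H4 at depth 0
  del 234.0.0.0/8 (clear depth 8)
  add 17.252.176.0/24 -> H0 at depth 24
  lookup 234.184.62.7: bits 1110101010111000001111100 walk d0:H4→d1:-→d2:-→d3:-→d4:-→d5:-→d6:-→d7:-→d8:-→d9:-→d10:-→d11:-→d12:H6→d13:-→d14:-→d15:-→d16:H0→d17:-→d18:-→d19:-→d20:-→d21:-→d22:-→d23:-→d24:H0→d25:- -> H0
  del 17.252.176.0/25 (clear depth 25)
  lookup 17.252.176.1: bits 00010001111111001011000000 walk d0:H4→d1:-→d2:-→d3:-→d4:-→d5:-→d6:-→d7:-→d8:-→d9:-→d10:-→d11:-→d12:-→d13:-→d14:-→d15:-→d16:-→d17:-→d18:-→d19:-→d20:-→d21:-→d22:-→d23:-→d24:H0→d25:-→d26:H0 -> H0

== LOOKUPS ==
["H6","H3","H6","H1","H6","H5","no-route","H0","H5","H0","H6","H0","H0","H0"]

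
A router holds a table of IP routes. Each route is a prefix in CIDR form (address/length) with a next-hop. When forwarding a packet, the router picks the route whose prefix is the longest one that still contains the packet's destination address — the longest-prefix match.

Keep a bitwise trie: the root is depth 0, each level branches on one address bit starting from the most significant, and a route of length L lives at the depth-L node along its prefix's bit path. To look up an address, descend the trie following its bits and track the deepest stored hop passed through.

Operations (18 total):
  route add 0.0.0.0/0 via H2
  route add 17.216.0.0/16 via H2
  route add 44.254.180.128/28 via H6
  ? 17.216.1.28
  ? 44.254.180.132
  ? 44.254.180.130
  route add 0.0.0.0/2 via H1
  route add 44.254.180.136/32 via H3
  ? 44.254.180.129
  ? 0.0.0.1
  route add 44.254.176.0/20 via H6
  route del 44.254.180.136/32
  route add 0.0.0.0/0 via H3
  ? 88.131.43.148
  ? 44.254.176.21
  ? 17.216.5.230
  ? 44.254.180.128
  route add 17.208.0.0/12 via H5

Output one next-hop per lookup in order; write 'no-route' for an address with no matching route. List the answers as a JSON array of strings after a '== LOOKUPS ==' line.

Apply in order:
  add 0.0.0.0/0 -> H2 at depth 0
  add 17.216.0.0/16 -> H2 at depth 16
  add 44.254.180.128/28 -> H6 at depth 28
  Q 17.216.1.28: descend 0001000111011000 ; hops seen [H2,H2] ; pick H2
  Q 44.254.180.132: descend 0010110011111110101101001000 ; hops seen [H2,H6] ; pick H6
  Q 44.254.180.130: descend 0010110011111110101101001000 ; hops seen [H2,H6] ; pick H6
  add 0.0.0.0/2 -> H1 at depth 2
  add 44.254.180.136/32 -> H3 at depth 32
  Q 44.254.180.129: descend 0010110011111110101101001000 ; hops seen [H2,H1,H6] ; pick H6
  Q 0.0.0.1: descend 000 ; hops seen [H2,H1] ; pick H1
  add 44.254.176.0/20 -> H6 at depth 20
  del 44.254.180.136/32 (clear depth 32)
  add 0.0.0.0/0 -> H3 at depth 0
  Q 88.131.43.148: descend 0 ; hops seen [H3] ; pick H3
  Q 44.254.176.21: descend 001011001111111010110 ; hops seen [H3,H1,H6] ; pick H6
  Q 17.216.5.230: descend 0001000111011000 ; hops seen [H3,H1,H2] ; pick H2
  Q 44.254.180.128: descend 0010110011111110101101001000 ; hops seen [H3,H1,H6,H6] ; pick H6
  add 17.208.0.0/12 -> H5 at depth 12

== LOOKUPS ==
["H2","H6","H6","H6","H1","H3","H6","H2","H6"]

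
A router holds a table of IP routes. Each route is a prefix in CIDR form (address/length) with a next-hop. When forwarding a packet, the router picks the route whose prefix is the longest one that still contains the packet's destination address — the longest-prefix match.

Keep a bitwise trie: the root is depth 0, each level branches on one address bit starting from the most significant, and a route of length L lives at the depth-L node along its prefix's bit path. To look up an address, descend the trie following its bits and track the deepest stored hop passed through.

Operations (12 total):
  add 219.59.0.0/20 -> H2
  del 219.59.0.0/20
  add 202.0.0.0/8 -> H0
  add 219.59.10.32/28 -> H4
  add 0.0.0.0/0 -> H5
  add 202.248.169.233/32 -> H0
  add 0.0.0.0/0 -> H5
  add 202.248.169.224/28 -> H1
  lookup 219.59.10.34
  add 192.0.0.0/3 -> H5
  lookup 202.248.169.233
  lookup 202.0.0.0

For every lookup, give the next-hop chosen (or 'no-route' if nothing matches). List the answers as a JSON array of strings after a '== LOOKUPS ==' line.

Trace:
  + 219.59.0.0/20 (H2) depth=20
  del 219.59.0.0/20 (clear depth 20)
  + 202.0.0.0/8 (H0) depth=8
  + 219.59.10.32/28 (H4) depth=28
  + 0.0.0.0/0 (H5) depth=0
  + 202.248.169.233/32 (H0) depth=32
  + 0.0.0.0/0 (H5) depth=0
  + 202.248.169.224/28 (H1) depth=28
  ? 219.59.10.34  path d0:H5→d1:-→d2:-→d3:-→d4:-→d5:-→d6:-→d7:-→d8:-→d9:-→d10:-→d11:-→d12:-→d13:-→d14:-→d15:-→d16:-→d17:-→d18:-→d19:-→d20:-→d21:-→d22:-→d23:-→d24:-→d25:-→d26:-→d27:-→d28:H4  best=H4
  + 192.0.0.0/3 (H5) depth=3
  ? 202.248.169.233  path d0:H5→d1:-→d2:-→d3:H5→d4:-→d5:-→d6:-→d7:-→d8:H0→d9:-→d10:-→d11:-→d12:-→d13:-→d14:-→d15:-→d16:-→d17:-→d18:-→d19:-→d20:-→d21:-→d22:-→d23:-→d24:-→d25:-→d26:-→d27:-→d28:H1→d29:-→d30:-→d31:-→d32:H0  best=H0
  ? 202.0.0.0  path d0:H5→d1:-→d2:-→d3:H5→d4:-→d5:-→d6:-→d7:-→d8:H0  best=H0

== LOOKUPS ==
["H4","H0","H0"]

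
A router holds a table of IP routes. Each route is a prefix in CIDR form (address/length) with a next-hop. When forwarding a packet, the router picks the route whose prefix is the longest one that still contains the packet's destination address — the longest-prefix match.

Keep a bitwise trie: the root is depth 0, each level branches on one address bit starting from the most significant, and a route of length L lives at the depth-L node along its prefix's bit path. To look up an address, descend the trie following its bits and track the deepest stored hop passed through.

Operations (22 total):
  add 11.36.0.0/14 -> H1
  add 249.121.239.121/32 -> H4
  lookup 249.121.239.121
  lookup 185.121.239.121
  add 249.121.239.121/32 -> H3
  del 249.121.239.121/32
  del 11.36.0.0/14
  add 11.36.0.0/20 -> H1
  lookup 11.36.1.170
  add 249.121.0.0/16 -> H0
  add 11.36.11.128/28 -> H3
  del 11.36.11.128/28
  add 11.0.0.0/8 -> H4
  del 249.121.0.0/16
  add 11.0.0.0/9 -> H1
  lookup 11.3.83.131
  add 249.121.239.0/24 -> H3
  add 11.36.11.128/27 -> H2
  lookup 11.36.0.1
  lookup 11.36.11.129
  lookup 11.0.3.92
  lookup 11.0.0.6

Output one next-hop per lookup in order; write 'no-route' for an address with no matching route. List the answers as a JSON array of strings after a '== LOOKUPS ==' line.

Apply in order:
  add 11.36.0.0/14 -> H1 at depth 14
  add 249.121.239.121/32 -> H4 at depth 32
  Q 249.121.239.121: descend 11111001011110011110111101111001 ; hops seen [H4] ; pick H4
  Q 185.121.239.121: descend 1 ; hops seen [∅] ; pick no-route
  add 249.121.239.121/32 -> H3 at depth 32
  - 249.121.239.121/32 clear@32
  - 11.36.0.0/14 clear@14
  add 11.36.0.0/20 -> H1 at depth 20
  Q 11.36.1.170: descend 00001011001001000000 ; hops seen [H1] ; pick H1
  add 249.121.0.0/16 -> H0 at depth 16
  add 11.36.11.128/28 -> H3 at depth 28
  - 11.36.11.128/28 clear@28
  add 11.0.0.0/8 -> H4 at depth 8
  - 249.121.0.0/16 clear@16
  add 11.0.0.0/9 -> H1 at depth 9
  Q 11.3.83.131: descend 0000101100 ; hops seen [H4,H1] ; pick H1
  add 249.121.239.0/24 -> H3 at depth 24
  add 11.36.11.128/27 -> H2 at depth 27
  Q 11.36.0.1: descend 00001011001001000000 ; hops seen [H4,H1,H1] ; pick H1
  Q 11.36.11.129: descend 0000101100100100000010111000 ; hops seen [H4,H1,H1,H2] ; pick H2
  Q 11.0.3.92: descend 0000101100 ; hops seen [H4,H1] ; pick H1
  Q 11.0.0.6: descend 0000101100 ; hops seen [H4,H1] ; pick H1

== LOOKUPS ==
["H4","no-route","H1","H1","H1","H2","H1","H1"]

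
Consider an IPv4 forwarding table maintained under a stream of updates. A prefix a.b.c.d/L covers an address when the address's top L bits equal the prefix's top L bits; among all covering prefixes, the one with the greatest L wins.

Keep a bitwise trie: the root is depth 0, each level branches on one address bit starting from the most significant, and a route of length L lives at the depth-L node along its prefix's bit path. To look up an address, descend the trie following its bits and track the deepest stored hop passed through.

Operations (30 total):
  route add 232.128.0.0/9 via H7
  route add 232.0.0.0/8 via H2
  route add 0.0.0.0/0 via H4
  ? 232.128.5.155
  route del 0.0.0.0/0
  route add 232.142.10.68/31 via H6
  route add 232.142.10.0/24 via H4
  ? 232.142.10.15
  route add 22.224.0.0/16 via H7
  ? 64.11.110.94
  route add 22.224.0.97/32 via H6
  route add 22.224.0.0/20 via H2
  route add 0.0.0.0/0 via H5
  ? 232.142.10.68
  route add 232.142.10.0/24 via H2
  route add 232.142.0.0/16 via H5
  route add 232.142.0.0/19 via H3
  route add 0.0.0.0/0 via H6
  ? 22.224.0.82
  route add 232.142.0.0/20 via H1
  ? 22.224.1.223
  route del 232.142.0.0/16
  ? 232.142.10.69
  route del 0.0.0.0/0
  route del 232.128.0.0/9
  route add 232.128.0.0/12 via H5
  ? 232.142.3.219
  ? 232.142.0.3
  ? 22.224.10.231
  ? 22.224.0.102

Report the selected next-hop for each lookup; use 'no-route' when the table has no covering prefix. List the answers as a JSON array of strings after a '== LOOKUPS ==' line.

Process each operation:
  add 232.128.0.0/9 -> H7 at depth 9
  add 232.0.0.0/8 -> H2 at depth 8
  add 0.0.0.0/0 -> H4 at depth 0
  ? 232.128.5.155  path d0:H4→d1:-→d2:-→d3:-→d4:-→d5:-→d6:-→d7:-→d8:H2→d9:H7  best=H7
  - 0.0.0.0/0 clear@0
  add 232.142.10.68/31 -> H6 at depth 31
  add 232.142.10.0/24 -> H4 at depth 24
  ? 232.142.10.15  path d0:-→d1:-→d2:-→d3:-→d4:-→d5:-→d6:-→d7:-→d8:H2→d9:H7→d10:-→d11:-→d12:-→d13:-→d14:-→d15:-→d16:-→d17:-→d18:-→d19:-→d20:-→d21:-→d22:-→d23:-→d24:H4→d25:-  best=H4
  add 22.224.0.0/16 -> H7 at depth 16
  ? 64.11.110.94  path d0:-→d1:-  best=no-route
  add 22.224.0.97/32 -> H6 at depth 32
  add 22.224.0.0/20 -> H2 at depth 20
  add 0.0.0.0/0 -> H5 at depth 0
  ? 232.142.10.68  path d0:H5→d1:-→d2:-→d3:-→d4:-→d5:-→d6:-→d7:-→d8:H2→d9:H7→d10:-→d11:-→d12:-→d13:-→d14:-→d15:-→d16:-→d17:-→d18:-→d19:-→d20:-→d21:-→d22:-→d23:-→d24:H4→d25:-→d26:-→d27:-→d28:-→d29:-→d30:-→d31:H6  best=H6
  add 232.142.10.0/24 -> H2 at depth 24
  add 232.142.0.0/16 -> H5 at depth 16
  add 232.142.0.0/19 -> H3 at depth 19
  add 0.0.0.0/0 -> H6 at depth 0
  ? 22.224.0.82  path d0:H6→d1:-→d2:-→d3:-→d4:-→d5:-→d6:-→d7:-→d8:-→d9:-→d10:-→d11:-→d12:-→d13:-→d14:-→d15:-→d16:H7→d17:-→d18:-→d19:-→d20:H2→d21:-→d22:-→d23:-→d24:-→d25:-→d26:-  best=H2
  add 232.142.0.0/20 -> H1 at depth 20
  ? 22.224.1.223  path d0:H6→d1:-→d2:-→d3:-→d4:-→d5:-→d6:-→d7:-→d8:-→d9:-→d10:-→d11:-→d12:-→d13:-→d14:-→d15:-→d16:H7→d17:-→d18:-→d19:-→d20:H2→d21:-→d22:-→d23:-  best=H2
  - 232.142.0.0/16 clear@16
  ? 232.142.10.69  path d0:H6→d1:-→d2:-→d3:-→d4:-→d5:-→d6:-→d7:-→d8:H2→d9:H7→d10:-→d11:-→d12:-→d13:-→d14:-→d15:-→d16:-→d17:-→d18:-→d19:H3→d20:H1→d21:-→d22:-→d23:-→d24:H2→d25:-→d26:-→d27:-→d28:-→d29:-→d30:-→d31:H6  best=H6
  - 0.0.0.0/0 clear@0
  - 232.128.0.0/9 clear@9
  add 232.128.0.0/12 -> H5 at depth 12
  ? 232.142.3.219  path d0:-→d1:-→d2:-→d3:-→d4:-→d5:-→d6:-→d7:-→d8:H2→d9:-→d10:-→d11:-→d12:H5→d13:-→d14:-→d15:-→d16:-→d17:-→d18:-→d19:H3→d20:H1  best=H1
  ? 232.142.0.3  path d0:-→d1:-→d2:-→d3:-→d4:-→d5:-→d6:-→d7:-→d8:H2→d9:-→d10:-→d11:-→d12:H5→d13:-→d14:-→d15:-→d16:-→d17:-→d18:-→d19:H3→d20:H1  best=H1
  ? 22.224.10.231  path d0:-→d1:-→d2:-→d3:-→d4:-→d5:-→d6:-→d7:-→d8:-→d9:-→d10:-→d11:-→d12:-→d13:-→d14:-→d15:-→d16:H7→d17:-→d18:-→d19:-→d20:H2  best=H2
  ? 22.224.0.102  path d0:-→d1:-→d2:-→d3:-→d4:-→d5:-→d6:-→d7:-→d8:-→d9:-→d10:-→d11:-→d12:-→d13:-→d14:-→d15:-→d16:H7→d17:-→d18:-→d19:-→d20:H2→d21:-→d22:-→d23:-→d24:-→d25:-→d26:-→d27:-→d28:-→d29:-  best=H2

== LOOKUPS ==
["H7","H4","no-route","H6","H2","H2","H6","H1","H1","H2","H2"]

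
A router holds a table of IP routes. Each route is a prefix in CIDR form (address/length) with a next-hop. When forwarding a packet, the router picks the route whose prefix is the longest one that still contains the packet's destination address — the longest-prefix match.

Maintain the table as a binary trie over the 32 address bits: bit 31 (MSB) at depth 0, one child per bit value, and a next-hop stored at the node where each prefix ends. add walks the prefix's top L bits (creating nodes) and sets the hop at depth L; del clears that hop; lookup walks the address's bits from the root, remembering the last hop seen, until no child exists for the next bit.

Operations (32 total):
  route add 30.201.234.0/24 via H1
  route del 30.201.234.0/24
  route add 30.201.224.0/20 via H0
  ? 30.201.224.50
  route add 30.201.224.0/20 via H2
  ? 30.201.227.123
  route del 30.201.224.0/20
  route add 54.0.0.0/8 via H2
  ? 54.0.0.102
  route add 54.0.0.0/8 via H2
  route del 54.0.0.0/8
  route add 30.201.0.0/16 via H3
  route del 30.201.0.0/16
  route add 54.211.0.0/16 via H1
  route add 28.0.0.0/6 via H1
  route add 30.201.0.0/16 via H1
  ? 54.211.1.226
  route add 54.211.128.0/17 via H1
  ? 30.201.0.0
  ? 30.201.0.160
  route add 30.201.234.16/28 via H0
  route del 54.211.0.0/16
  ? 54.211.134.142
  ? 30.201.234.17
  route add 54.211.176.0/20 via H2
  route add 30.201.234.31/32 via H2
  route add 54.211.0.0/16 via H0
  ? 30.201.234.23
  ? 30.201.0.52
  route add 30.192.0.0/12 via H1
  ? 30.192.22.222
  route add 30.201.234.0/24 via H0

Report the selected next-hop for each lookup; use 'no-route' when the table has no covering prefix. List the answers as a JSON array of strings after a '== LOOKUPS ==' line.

Apply in order:
  add 30.201.234.0/24 -> H1 at depth 24
  - 30.201.234.0/24 clear@24
  add 30.201.224.0/20 -> H0 at depth 20
  ? 30.201.224.50  path d0:-→d1:-→d2:-→d3:-→d4:-→d5:-→d6:-→d7:-→d8:-→d9:-→d10:-→d11:-→d12:-→d13:-→d14:-→d15:-→d16:-→d17:-→d18:-→d19:-→d20:H0  best=H0
  add 30.201.224.0/20 -> H2 at depth 20
  ? 30.201.227.123  path d0:-→d1:-→d2:-→d3:-→d4:-→d5:-→d6:-→d7:-→d8:-→d9:-→d10:-→d11:-→d12:-→d13:-→d14:-→d15:-→d16:-→d17:-→d18:-→d19:-→d20:H2  best=H2
  - 30.201.224.0/20 clear@20
  add 54.0.0.0/8 -> H2 at depth 8
  ? 54.0.0.102  path d0:-→d1:-→d2:-→d3:-→d4:-→d5:-→d6:-→d7:-→d8:H2  best=H2
  add 54.0.0.0/8 -> H2 at depth 8
  - 54.0.0.0/8 clear@8
  add 30.201.0.0/16 -> H3 at depth 16
  - 30.201.0.0/16 clear@16
  add 54.211.0.0/16 -> H1 at depth 16
  add 28.0.0.0/6 -> H1 at depth 6
  add 30.201.0.0/16 -> H1 at depth 16
  ? 54.211.1.226  path d0:-→d1:-→d2:-→d3:-→d4:-→d5:-→d6:-→d7:-→d8:-→d9:-→d10:-→d11:-→d12:-→d13:-→d14:-→d15:-→d16:H1  best=H1
  add 54.211.128.0/17 -> H1 at depth 17
  ? 30.201.0.0  path d0:-→d1:-→d2:-→d3:-→d4:-→d5:-→d6:H1→d7:-→d8:-→d9:-→d10:-→d11:-→d12:-→d13:-→d14:-→d15:-→d16:H1  best=H1
  ? 30.201.0.160  path d0:-→d1:-→d2:-→d3:-→d4:-→d5:-→d6:H1→d7:-→d8:-→d9:-→d10:-→d11:-→d12:-→d13:-→d14:-→d15:-→d16:H1  best=H1
  add 30.201.234.16/28 -> H0 at depth 28
  - 54.211.0.0/16 clear@16
  ? 54.211.134.142  path d0:-→d1:-→d2:-→d3:-→d4:-→d5:-→d6:-→d7:-→d8:-→d9:-→d10:-→d11:-→d12:-→d13:-→d14:-→d15:-→d16:-→d17:H1  best=H1
  ? 30.201.234.17  path d0:-→d1:-→d2:-→d3:-→d4:-→d5:-→d6:H1→d7:-→d8:-→d9:-→d10:-→d11:-→d12:-→d13:-→d14:-→d15:-→d16:H1→d17:-→d18:-→d19:-→d20:-→d21:-→d22:-→d23:-→d24:-→d25:-→d26:-→d27:-→d28:H0  best=H0
  add 54.211.176.0/20 -> H2 at depth 20
  add 30.201.234.31/32 -> H2 at depth 32
  add 54.211.0.0/16 -> H0 at depth 16
  ? 30.201.234.23  path d0:-→d1:-→d2:-→d3:-→d4:-→d5:-→d6:H1→d7:-→d8:-→d9:-→d10:-→d11:-→d12:-→d13:-→d14:-→d15:-→d16:H1→d17:-→d18:-→d19:-→d20:-→d21:-→d22:-→d23:-→d24:-→d25:-→d26:-→d27:-→d28:H0  best=H0
  ? 30.201.0.52  path d0:-→d1:-→d2:-→d3:-→d4:-→d5:-→d6:H1→d7:-→d8:-→d9:-→d10:-→d11:-→d12:-→d13:-→d14:-→d15:-→d16:H1  best=H1
  add 30.192.0.0/12 -> H1 at depth 12
  ? 30.192.22.222  path d0:-→d1:-→d2:-→d3:-→d4:-→d5:-→d6:H1→d7:-→d8:-→d9:-→d10:-→d11:-→d12:H1  best=H1
  add 30.201.234.0/24 -> H0 at depth 24

== LOOKUPS ==
["H0","H2","H2","H1","H1","H1","H1","H0","H0","H1","H1"]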